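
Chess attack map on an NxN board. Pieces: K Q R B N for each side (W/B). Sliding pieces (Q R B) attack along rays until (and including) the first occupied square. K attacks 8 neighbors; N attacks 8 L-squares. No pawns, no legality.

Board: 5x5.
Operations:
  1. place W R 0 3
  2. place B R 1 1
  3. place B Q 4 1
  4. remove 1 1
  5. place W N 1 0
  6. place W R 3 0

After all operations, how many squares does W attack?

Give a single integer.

Answer: 15

Derivation:
Op 1: place WR@(0,3)
Op 2: place BR@(1,1)
Op 3: place BQ@(4,1)
Op 4: remove (1,1)
Op 5: place WN@(1,0)
Op 6: place WR@(3,0)
Per-piece attacks for W:
  WR@(0,3): attacks (0,4) (0,2) (0,1) (0,0) (1,3) (2,3) (3,3) (4,3)
  WN@(1,0): attacks (2,2) (3,1) (0,2)
  WR@(3,0): attacks (3,1) (3,2) (3,3) (3,4) (4,0) (2,0) (1,0) [ray(-1,0) blocked at (1,0)]
Union (15 distinct): (0,0) (0,1) (0,2) (0,4) (1,0) (1,3) (2,0) (2,2) (2,3) (3,1) (3,2) (3,3) (3,4) (4,0) (4,3)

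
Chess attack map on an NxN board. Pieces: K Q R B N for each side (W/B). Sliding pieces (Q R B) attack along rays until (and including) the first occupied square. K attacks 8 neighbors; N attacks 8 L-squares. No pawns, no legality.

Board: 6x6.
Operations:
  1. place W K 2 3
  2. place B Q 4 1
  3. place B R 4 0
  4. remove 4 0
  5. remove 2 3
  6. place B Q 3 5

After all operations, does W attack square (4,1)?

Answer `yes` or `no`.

Op 1: place WK@(2,3)
Op 2: place BQ@(4,1)
Op 3: place BR@(4,0)
Op 4: remove (4,0)
Op 5: remove (2,3)
Op 6: place BQ@(3,5)
Per-piece attacks for W:
W attacks (4,1): no

Answer: no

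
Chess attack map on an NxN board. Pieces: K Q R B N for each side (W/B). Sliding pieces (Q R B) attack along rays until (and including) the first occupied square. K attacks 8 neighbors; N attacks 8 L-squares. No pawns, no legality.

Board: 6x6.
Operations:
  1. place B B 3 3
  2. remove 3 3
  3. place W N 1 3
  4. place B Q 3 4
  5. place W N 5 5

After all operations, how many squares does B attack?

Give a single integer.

Op 1: place BB@(3,3)
Op 2: remove (3,3)
Op 3: place WN@(1,3)
Op 4: place BQ@(3,4)
Op 5: place WN@(5,5)
Per-piece attacks for B:
  BQ@(3,4): attacks (3,5) (3,3) (3,2) (3,1) (3,0) (4,4) (5,4) (2,4) (1,4) (0,4) (4,5) (4,3) (5,2) (2,5) (2,3) (1,2) (0,1)
Union (17 distinct): (0,1) (0,4) (1,2) (1,4) (2,3) (2,4) (2,5) (3,0) (3,1) (3,2) (3,3) (3,5) (4,3) (4,4) (4,5) (5,2) (5,4)

Answer: 17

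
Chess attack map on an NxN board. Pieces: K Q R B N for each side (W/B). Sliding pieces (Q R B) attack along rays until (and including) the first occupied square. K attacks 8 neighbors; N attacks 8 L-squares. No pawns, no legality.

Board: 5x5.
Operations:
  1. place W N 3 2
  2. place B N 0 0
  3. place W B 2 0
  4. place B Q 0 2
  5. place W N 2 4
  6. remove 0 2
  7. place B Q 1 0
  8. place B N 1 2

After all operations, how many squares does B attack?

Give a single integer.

Op 1: place WN@(3,2)
Op 2: place BN@(0,0)
Op 3: place WB@(2,0)
Op 4: place BQ@(0,2)
Op 5: place WN@(2,4)
Op 6: remove (0,2)
Op 7: place BQ@(1,0)
Op 8: place BN@(1,2)
Per-piece attacks for B:
  BN@(0,0): attacks (1,2) (2,1)
  BQ@(1,0): attacks (1,1) (1,2) (2,0) (0,0) (2,1) (3,2) (0,1) [ray(0,1) blocked at (1,2); ray(1,0) blocked at (2,0); ray(-1,0) blocked at (0,0); ray(1,1) blocked at (3,2)]
  BN@(1,2): attacks (2,4) (3,3) (0,4) (2,0) (3,1) (0,0)
Union (11 distinct): (0,0) (0,1) (0,4) (1,1) (1,2) (2,0) (2,1) (2,4) (3,1) (3,2) (3,3)

Answer: 11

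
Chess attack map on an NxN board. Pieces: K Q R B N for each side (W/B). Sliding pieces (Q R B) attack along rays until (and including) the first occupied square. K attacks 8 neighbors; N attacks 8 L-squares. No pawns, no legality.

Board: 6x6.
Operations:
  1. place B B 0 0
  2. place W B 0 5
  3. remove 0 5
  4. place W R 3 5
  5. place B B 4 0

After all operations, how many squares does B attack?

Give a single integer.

Answer: 9

Derivation:
Op 1: place BB@(0,0)
Op 2: place WB@(0,5)
Op 3: remove (0,5)
Op 4: place WR@(3,5)
Op 5: place BB@(4,0)
Per-piece attacks for B:
  BB@(0,0): attacks (1,1) (2,2) (3,3) (4,4) (5,5)
  BB@(4,0): attacks (5,1) (3,1) (2,2) (1,3) (0,4)
Union (9 distinct): (0,4) (1,1) (1,3) (2,2) (3,1) (3,3) (4,4) (5,1) (5,5)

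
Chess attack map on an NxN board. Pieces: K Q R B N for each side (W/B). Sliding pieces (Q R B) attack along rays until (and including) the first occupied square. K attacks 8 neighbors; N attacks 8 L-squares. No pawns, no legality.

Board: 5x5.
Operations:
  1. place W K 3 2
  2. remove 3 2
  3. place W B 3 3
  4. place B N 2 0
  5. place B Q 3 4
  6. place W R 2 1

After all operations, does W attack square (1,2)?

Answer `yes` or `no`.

Op 1: place WK@(3,2)
Op 2: remove (3,2)
Op 3: place WB@(3,3)
Op 4: place BN@(2,0)
Op 5: place BQ@(3,4)
Op 6: place WR@(2,1)
Per-piece attacks for W:
  WR@(2,1): attacks (2,2) (2,3) (2,4) (2,0) (3,1) (4,1) (1,1) (0,1) [ray(0,-1) blocked at (2,0)]
  WB@(3,3): attacks (4,4) (4,2) (2,4) (2,2) (1,1) (0,0)
W attacks (1,2): no

Answer: no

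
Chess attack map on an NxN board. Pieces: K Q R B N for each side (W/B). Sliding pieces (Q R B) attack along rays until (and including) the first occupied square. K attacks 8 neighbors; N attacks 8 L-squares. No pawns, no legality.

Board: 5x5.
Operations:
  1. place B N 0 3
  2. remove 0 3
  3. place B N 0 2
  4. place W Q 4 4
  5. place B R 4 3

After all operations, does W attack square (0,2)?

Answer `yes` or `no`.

Op 1: place BN@(0,3)
Op 2: remove (0,3)
Op 3: place BN@(0,2)
Op 4: place WQ@(4,4)
Op 5: place BR@(4,3)
Per-piece attacks for W:
  WQ@(4,4): attacks (4,3) (3,4) (2,4) (1,4) (0,4) (3,3) (2,2) (1,1) (0,0) [ray(0,-1) blocked at (4,3)]
W attacks (0,2): no

Answer: no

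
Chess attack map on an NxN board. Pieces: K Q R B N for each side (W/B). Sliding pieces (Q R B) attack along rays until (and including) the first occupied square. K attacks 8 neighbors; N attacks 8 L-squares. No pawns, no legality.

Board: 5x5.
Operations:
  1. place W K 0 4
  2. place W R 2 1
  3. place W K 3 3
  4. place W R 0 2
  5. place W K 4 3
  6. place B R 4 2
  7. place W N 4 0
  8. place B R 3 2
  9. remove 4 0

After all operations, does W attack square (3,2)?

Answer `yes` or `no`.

Op 1: place WK@(0,4)
Op 2: place WR@(2,1)
Op 3: place WK@(3,3)
Op 4: place WR@(0,2)
Op 5: place WK@(4,3)
Op 6: place BR@(4,2)
Op 7: place WN@(4,0)
Op 8: place BR@(3,2)
Op 9: remove (4,0)
Per-piece attacks for W:
  WR@(0,2): attacks (0,3) (0,4) (0,1) (0,0) (1,2) (2,2) (3,2) [ray(0,1) blocked at (0,4); ray(1,0) blocked at (3,2)]
  WK@(0,4): attacks (0,3) (1,4) (1,3)
  WR@(2,1): attacks (2,2) (2,3) (2,4) (2,0) (3,1) (4,1) (1,1) (0,1)
  WK@(3,3): attacks (3,4) (3,2) (4,3) (2,3) (4,4) (4,2) (2,4) (2,2)
  WK@(4,3): attacks (4,4) (4,2) (3,3) (3,4) (3,2)
W attacks (3,2): yes

Answer: yes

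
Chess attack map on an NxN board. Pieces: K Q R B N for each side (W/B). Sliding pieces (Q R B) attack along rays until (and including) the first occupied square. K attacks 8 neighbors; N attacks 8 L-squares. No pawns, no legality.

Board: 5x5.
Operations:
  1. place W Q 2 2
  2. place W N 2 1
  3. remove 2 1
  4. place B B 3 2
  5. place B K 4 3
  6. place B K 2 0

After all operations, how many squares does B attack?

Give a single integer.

Answer: 14

Derivation:
Op 1: place WQ@(2,2)
Op 2: place WN@(2,1)
Op 3: remove (2,1)
Op 4: place BB@(3,2)
Op 5: place BK@(4,3)
Op 6: place BK@(2,0)
Per-piece attacks for B:
  BK@(2,0): attacks (2,1) (3,0) (1,0) (3,1) (1,1)
  BB@(3,2): attacks (4,3) (4,1) (2,3) (1,4) (2,1) (1,0) [ray(1,1) blocked at (4,3)]
  BK@(4,3): attacks (4,4) (4,2) (3,3) (3,4) (3,2)
Union (14 distinct): (1,0) (1,1) (1,4) (2,1) (2,3) (3,0) (3,1) (3,2) (3,3) (3,4) (4,1) (4,2) (4,3) (4,4)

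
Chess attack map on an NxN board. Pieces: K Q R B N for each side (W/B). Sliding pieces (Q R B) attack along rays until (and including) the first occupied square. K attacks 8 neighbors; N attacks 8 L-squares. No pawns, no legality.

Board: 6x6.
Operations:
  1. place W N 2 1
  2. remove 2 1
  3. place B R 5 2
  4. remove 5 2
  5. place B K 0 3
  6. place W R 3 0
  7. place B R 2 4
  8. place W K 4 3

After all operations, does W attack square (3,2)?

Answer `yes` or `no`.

Op 1: place WN@(2,1)
Op 2: remove (2,1)
Op 3: place BR@(5,2)
Op 4: remove (5,2)
Op 5: place BK@(0,3)
Op 6: place WR@(3,0)
Op 7: place BR@(2,4)
Op 8: place WK@(4,3)
Per-piece attacks for W:
  WR@(3,0): attacks (3,1) (3,2) (3,3) (3,4) (3,5) (4,0) (5,0) (2,0) (1,0) (0,0)
  WK@(4,3): attacks (4,4) (4,2) (5,3) (3,3) (5,4) (5,2) (3,4) (3,2)
W attacks (3,2): yes

Answer: yes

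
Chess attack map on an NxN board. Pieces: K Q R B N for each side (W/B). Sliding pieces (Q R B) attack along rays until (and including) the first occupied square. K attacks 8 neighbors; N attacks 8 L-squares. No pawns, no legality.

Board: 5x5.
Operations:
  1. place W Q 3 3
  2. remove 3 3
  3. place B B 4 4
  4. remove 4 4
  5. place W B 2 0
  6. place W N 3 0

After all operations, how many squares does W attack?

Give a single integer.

Answer: 5

Derivation:
Op 1: place WQ@(3,3)
Op 2: remove (3,3)
Op 3: place BB@(4,4)
Op 4: remove (4,4)
Op 5: place WB@(2,0)
Op 6: place WN@(3,0)
Per-piece attacks for W:
  WB@(2,0): attacks (3,1) (4,2) (1,1) (0,2)
  WN@(3,0): attacks (4,2) (2,2) (1,1)
Union (5 distinct): (0,2) (1,1) (2,2) (3,1) (4,2)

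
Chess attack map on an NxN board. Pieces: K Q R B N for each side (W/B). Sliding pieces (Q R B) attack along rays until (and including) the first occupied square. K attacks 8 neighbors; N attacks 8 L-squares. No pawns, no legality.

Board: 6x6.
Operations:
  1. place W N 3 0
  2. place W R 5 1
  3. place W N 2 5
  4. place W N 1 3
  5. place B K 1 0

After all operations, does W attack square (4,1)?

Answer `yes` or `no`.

Answer: yes

Derivation:
Op 1: place WN@(3,0)
Op 2: place WR@(5,1)
Op 3: place WN@(2,5)
Op 4: place WN@(1,3)
Op 5: place BK@(1,0)
Per-piece attacks for W:
  WN@(1,3): attacks (2,5) (3,4) (0,5) (2,1) (3,2) (0,1)
  WN@(2,5): attacks (3,3) (4,4) (1,3) (0,4)
  WN@(3,0): attacks (4,2) (5,1) (2,2) (1,1)
  WR@(5,1): attacks (5,2) (5,3) (5,4) (5,5) (5,0) (4,1) (3,1) (2,1) (1,1) (0,1)
W attacks (4,1): yes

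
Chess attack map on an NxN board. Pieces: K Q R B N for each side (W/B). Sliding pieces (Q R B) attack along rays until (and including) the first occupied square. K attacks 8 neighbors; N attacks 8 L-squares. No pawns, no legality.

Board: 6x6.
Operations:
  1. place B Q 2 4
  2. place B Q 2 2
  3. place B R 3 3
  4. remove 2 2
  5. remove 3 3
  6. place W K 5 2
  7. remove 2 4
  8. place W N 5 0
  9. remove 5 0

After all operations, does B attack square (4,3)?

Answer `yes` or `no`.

Op 1: place BQ@(2,4)
Op 2: place BQ@(2,2)
Op 3: place BR@(3,3)
Op 4: remove (2,2)
Op 5: remove (3,3)
Op 6: place WK@(5,2)
Op 7: remove (2,4)
Op 8: place WN@(5,0)
Op 9: remove (5,0)
Per-piece attacks for B:
B attacks (4,3): no

Answer: no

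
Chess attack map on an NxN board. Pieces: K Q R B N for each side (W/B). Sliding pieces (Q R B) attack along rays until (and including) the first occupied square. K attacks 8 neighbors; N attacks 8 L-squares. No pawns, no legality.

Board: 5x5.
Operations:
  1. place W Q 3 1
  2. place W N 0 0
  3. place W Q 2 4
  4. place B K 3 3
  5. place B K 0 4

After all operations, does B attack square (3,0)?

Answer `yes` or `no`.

Answer: no

Derivation:
Op 1: place WQ@(3,1)
Op 2: place WN@(0,0)
Op 3: place WQ@(2,4)
Op 4: place BK@(3,3)
Op 5: place BK@(0,4)
Per-piece attacks for B:
  BK@(0,4): attacks (0,3) (1,4) (1,3)
  BK@(3,3): attacks (3,4) (3,2) (4,3) (2,3) (4,4) (4,2) (2,4) (2,2)
B attacks (3,0): no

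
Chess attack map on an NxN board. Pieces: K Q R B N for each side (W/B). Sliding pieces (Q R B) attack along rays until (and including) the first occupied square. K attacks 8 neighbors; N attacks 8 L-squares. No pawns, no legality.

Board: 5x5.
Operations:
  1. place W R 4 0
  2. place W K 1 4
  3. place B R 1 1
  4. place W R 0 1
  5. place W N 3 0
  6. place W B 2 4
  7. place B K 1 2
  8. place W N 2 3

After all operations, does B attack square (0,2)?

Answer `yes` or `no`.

Op 1: place WR@(4,0)
Op 2: place WK@(1,4)
Op 3: place BR@(1,1)
Op 4: place WR@(0,1)
Op 5: place WN@(3,0)
Op 6: place WB@(2,4)
Op 7: place BK@(1,2)
Op 8: place WN@(2,3)
Per-piece attacks for B:
  BR@(1,1): attacks (1,2) (1,0) (2,1) (3,1) (4,1) (0,1) [ray(0,1) blocked at (1,2); ray(-1,0) blocked at (0,1)]
  BK@(1,2): attacks (1,3) (1,1) (2,2) (0,2) (2,3) (2,1) (0,3) (0,1)
B attacks (0,2): yes

Answer: yes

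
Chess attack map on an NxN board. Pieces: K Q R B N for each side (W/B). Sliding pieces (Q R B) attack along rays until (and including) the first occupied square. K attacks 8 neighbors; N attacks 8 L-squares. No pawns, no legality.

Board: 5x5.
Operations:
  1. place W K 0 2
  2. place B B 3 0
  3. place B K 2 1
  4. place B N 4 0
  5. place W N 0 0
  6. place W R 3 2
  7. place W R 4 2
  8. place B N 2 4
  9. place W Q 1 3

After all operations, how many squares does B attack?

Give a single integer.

Op 1: place WK@(0,2)
Op 2: place BB@(3,0)
Op 3: place BK@(2,1)
Op 4: place BN@(4,0)
Op 5: place WN@(0,0)
Op 6: place WR@(3,2)
Op 7: place WR@(4,2)
Op 8: place BN@(2,4)
Op 9: place WQ@(1,3)
Per-piece attacks for B:
  BK@(2,1): attacks (2,2) (2,0) (3,1) (1,1) (3,2) (3,0) (1,2) (1,0)
  BN@(2,4): attacks (3,2) (4,3) (1,2) (0,3)
  BB@(3,0): attacks (4,1) (2,1) [ray(-1,1) blocked at (2,1)]
  BN@(4,0): attacks (3,2) (2,1)
Union (12 distinct): (0,3) (1,0) (1,1) (1,2) (2,0) (2,1) (2,2) (3,0) (3,1) (3,2) (4,1) (4,3)

Answer: 12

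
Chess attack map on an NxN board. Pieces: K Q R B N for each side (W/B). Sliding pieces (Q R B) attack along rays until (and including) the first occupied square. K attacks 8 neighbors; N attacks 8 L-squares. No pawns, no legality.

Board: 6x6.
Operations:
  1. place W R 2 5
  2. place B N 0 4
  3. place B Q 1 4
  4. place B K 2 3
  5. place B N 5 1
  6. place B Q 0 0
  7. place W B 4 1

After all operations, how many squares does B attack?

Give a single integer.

Op 1: place WR@(2,5)
Op 2: place BN@(0,4)
Op 3: place BQ@(1,4)
Op 4: place BK@(2,3)
Op 5: place BN@(5,1)
Op 6: place BQ@(0,0)
Op 7: place WB@(4,1)
Per-piece attacks for B:
  BQ@(0,0): attacks (0,1) (0,2) (0,3) (0,4) (1,0) (2,0) (3,0) (4,0) (5,0) (1,1) (2,2) (3,3) (4,4) (5,5) [ray(0,1) blocked at (0,4)]
  BN@(0,4): attacks (2,5) (1,2) (2,3)
  BQ@(1,4): attacks (1,5) (1,3) (1,2) (1,1) (1,0) (2,4) (3,4) (4,4) (5,4) (0,4) (2,5) (2,3) (0,5) (0,3) [ray(-1,0) blocked at (0,4); ray(1,1) blocked at (2,5); ray(1,-1) blocked at (2,3)]
  BK@(2,3): attacks (2,4) (2,2) (3,3) (1,3) (3,4) (3,2) (1,4) (1,2)
  BN@(5,1): attacks (4,3) (3,2) (3,0)
Union (26 distinct): (0,1) (0,2) (0,3) (0,4) (0,5) (1,0) (1,1) (1,2) (1,3) (1,4) (1,5) (2,0) (2,2) (2,3) (2,4) (2,5) (3,0) (3,2) (3,3) (3,4) (4,0) (4,3) (4,4) (5,0) (5,4) (5,5)

Answer: 26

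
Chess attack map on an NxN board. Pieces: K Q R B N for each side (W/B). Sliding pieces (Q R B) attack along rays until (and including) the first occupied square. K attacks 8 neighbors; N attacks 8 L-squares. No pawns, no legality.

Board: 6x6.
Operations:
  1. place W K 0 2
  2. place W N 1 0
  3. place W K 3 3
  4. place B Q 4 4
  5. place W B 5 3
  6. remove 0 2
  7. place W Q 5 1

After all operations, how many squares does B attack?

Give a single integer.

Op 1: place WK@(0,2)
Op 2: place WN@(1,0)
Op 3: place WK@(3,3)
Op 4: place BQ@(4,4)
Op 5: place WB@(5,3)
Op 6: remove (0,2)
Op 7: place WQ@(5,1)
Per-piece attacks for B:
  BQ@(4,4): attacks (4,5) (4,3) (4,2) (4,1) (4,0) (5,4) (3,4) (2,4) (1,4) (0,4) (5,5) (5,3) (3,5) (3,3) [ray(1,-1) blocked at (5,3); ray(-1,-1) blocked at (3,3)]
Union (14 distinct): (0,4) (1,4) (2,4) (3,3) (3,4) (3,5) (4,0) (4,1) (4,2) (4,3) (4,5) (5,3) (5,4) (5,5)

Answer: 14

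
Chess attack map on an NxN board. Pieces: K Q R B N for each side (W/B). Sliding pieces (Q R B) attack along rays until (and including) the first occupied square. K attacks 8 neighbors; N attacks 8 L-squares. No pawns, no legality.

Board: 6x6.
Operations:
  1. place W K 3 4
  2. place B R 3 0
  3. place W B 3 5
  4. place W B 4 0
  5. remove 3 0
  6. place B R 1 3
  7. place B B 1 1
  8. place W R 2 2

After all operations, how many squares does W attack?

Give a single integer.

Answer: 20

Derivation:
Op 1: place WK@(3,4)
Op 2: place BR@(3,0)
Op 3: place WB@(3,5)
Op 4: place WB@(4,0)
Op 5: remove (3,0)
Op 6: place BR@(1,3)
Op 7: place BB@(1,1)
Op 8: place WR@(2,2)
Per-piece attacks for W:
  WR@(2,2): attacks (2,3) (2,4) (2,5) (2,1) (2,0) (3,2) (4,2) (5,2) (1,2) (0,2)
  WK@(3,4): attacks (3,5) (3,3) (4,4) (2,4) (4,5) (4,3) (2,5) (2,3)
  WB@(3,5): attacks (4,4) (5,3) (2,4) (1,3) [ray(-1,-1) blocked at (1,3)]
  WB@(4,0): attacks (5,1) (3,1) (2,2) [ray(-1,1) blocked at (2,2)]
Union (20 distinct): (0,2) (1,2) (1,3) (2,0) (2,1) (2,2) (2,3) (2,4) (2,5) (3,1) (3,2) (3,3) (3,5) (4,2) (4,3) (4,4) (4,5) (5,1) (5,2) (5,3)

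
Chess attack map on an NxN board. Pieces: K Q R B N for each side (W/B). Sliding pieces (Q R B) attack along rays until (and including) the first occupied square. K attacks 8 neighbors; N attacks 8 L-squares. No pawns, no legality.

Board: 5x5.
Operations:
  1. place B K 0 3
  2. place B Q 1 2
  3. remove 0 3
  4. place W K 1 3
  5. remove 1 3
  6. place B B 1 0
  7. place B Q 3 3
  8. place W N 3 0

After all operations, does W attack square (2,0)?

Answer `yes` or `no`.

Answer: no

Derivation:
Op 1: place BK@(0,3)
Op 2: place BQ@(1,2)
Op 3: remove (0,3)
Op 4: place WK@(1,3)
Op 5: remove (1,3)
Op 6: place BB@(1,0)
Op 7: place BQ@(3,3)
Op 8: place WN@(3,0)
Per-piece attacks for W:
  WN@(3,0): attacks (4,2) (2,2) (1,1)
W attacks (2,0): no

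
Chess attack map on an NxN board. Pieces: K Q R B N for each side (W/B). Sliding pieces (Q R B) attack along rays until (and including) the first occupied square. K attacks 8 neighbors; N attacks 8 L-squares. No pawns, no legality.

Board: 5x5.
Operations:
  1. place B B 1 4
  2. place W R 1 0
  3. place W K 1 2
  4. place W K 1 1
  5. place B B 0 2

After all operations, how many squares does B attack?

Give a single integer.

Op 1: place BB@(1,4)
Op 2: place WR@(1,0)
Op 3: place WK@(1,2)
Op 4: place WK@(1,1)
Op 5: place BB@(0,2)
Per-piece attacks for B:
  BB@(0,2): attacks (1,3) (2,4) (1,1) [ray(1,-1) blocked at (1,1)]
  BB@(1,4): attacks (2,3) (3,2) (4,1) (0,3)
Union (7 distinct): (0,3) (1,1) (1,3) (2,3) (2,4) (3,2) (4,1)

Answer: 7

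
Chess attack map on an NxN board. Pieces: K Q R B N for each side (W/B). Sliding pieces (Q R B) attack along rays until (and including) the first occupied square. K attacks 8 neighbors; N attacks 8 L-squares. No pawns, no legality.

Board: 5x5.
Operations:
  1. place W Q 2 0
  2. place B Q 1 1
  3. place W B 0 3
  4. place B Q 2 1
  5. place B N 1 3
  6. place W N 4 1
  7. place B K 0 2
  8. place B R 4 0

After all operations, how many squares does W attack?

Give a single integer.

Answer: 13

Derivation:
Op 1: place WQ@(2,0)
Op 2: place BQ@(1,1)
Op 3: place WB@(0,3)
Op 4: place BQ@(2,1)
Op 5: place BN@(1,3)
Op 6: place WN@(4,1)
Op 7: place BK@(0,2)
Op 8: place BR@(4,0)
Per-piece attacks for W:
  WB@(0,3): attacks (1,4) (1,2) (2,1) [ray(1,-1) blocked at (2,1)]
  WQ@(2,0): attacks (2,1) (3,0) (4,0) (1,0) (0,0) (3,1) (4,2) (1,1) [ray(0,1) blocked at (2,1); ray(1,0) blocked at (4,0); ray(-1,1) blocked at (1,1)]
  WN@(4,1): attacks (3,3) (2,2) (2,0)
Union (13 distinct): (0,0) (1,0) (1,1) (1,2) (1,4) (2,0) (2,1) (2,2) (3,0) (3,1) (3,3) (4,0) (4,2)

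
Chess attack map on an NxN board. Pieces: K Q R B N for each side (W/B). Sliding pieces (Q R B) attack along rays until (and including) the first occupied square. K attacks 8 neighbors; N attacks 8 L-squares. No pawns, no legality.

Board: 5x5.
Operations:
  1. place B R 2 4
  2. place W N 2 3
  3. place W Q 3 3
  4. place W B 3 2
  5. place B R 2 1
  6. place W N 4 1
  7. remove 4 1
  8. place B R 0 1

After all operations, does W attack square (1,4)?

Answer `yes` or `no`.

Answer: no

Derivation:
Op 1: place BR@(2,4)
Op 2: place WN@(2,3)
Op 3: place WQ@(3,3)
Op 4: place WB@(3,2)
Op 5: place BR@(2,1)
Op 6: place WN@(4,1)
Op 7: remove (4,1)
Op 8: place BR@(0,1)
Per-piece attacks for W:
  WN@(2,3): attacks (4,4) (0,4) (3,1) (4,2) (1,1) (0,2)
  WB@(3,2): attacks (4,3) (4,1) (2,3) (2,1) [ray(-1,1) blocked at (2,3); ray(-1,-1) blocked at (2,1)]
  WQ@(3,3): attacks (3,4) (3,2) (4,3) (2,3) (4,4) (4,2) (2,4) (2,2) (1,1) (0,0) [ray(0,-1) blocked at (3,2); ray(-1,0) blocked at (2,3); ray(-1,1) blocked at (2,4)]
W attacks (1,4): no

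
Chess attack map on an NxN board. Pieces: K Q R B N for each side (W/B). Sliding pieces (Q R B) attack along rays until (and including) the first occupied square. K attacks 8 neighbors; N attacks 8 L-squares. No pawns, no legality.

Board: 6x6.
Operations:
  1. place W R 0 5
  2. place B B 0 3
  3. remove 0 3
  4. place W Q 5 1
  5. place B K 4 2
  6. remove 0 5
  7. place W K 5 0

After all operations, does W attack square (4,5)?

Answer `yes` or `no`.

Op 1: place WR@(0,5)
Op 2: place BB@(0,3)
Op 3: remove (0,3)
Op 4: place WQ@(5,1)
Op 5: place BK@(4,2)
Op 6: remove (0,5)
Op 7: place WK@(5,0)
Per-piece attacks for W:
  WK@(5,0): attacks (5,1) (4,0) (4,1)
  WQ@(5,1): attacks (5,2) (5,3) (5,4) (5,5) (5,0) (4,1) (3,1) (2,1) (1,1) (0,1) (4,2) (4,0) [ray(0,-1) blocked at (5,0); ray(-1,1) blocked at (4,2)]
W attacks (4,5): no

Answer: no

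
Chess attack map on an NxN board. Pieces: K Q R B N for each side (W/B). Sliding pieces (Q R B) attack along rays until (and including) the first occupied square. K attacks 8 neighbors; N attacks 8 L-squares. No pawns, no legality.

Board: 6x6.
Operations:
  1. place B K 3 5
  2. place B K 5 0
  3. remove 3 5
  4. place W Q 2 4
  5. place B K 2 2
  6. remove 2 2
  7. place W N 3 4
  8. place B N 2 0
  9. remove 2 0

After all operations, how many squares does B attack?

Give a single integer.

Op 1: place BK@(3,5)
Op 2: place BK@(5,0)
Op 3: remove (3,5)
Op 4: place WQ@(2,4)
Op 5: place BK@(2,2)
Op 6: remove (2,2)
Op 7: place WN@(3,4)
Op 8: place BN@(2,0)
Op 9: remove (2,0)
Per-piece attacks for B:
  BK@(5,0): attacks (5,1) (4,0) (4,1)
Union (3 distinct): (4,0) (4,1) (5,1)

Answer: 3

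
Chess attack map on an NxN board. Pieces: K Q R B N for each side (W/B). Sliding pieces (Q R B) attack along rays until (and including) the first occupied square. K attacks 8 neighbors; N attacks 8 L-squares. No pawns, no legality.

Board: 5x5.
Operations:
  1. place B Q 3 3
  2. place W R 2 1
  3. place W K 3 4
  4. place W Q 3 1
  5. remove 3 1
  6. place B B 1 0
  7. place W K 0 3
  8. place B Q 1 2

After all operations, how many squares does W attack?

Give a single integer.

Op 1: place BQ@(3,3)
Op 2: place WR@(2,1)
Op 3: place WK@(3,4)
Op 4: place WQ@(3,1)
Op 5: remove (3,1)
Op 6: place BB@(1,0)
Op 7: place WK@(0,3)
Op 8: place BQ@(1,2)
Per-piece attacks for W:
  WK@(0,3): attacks (0,4) (0,2) (1,3) (1,4) (1,2)
  WR@(2,1): attacks (2,2) (2,3) (2,4) (2,0) (3,1) (4,1) (1,1) (0,1)
  WK@(3,4): attacks (3,3) (4,4) (2,4) (4,3) (2,3)
Union (16 distinct): (0,1) (0,2) (0,4) (1,1) (1,2) (1,3) (1,4) (2,0) (2,2) (2,3) (2,4) (3,1) (3,3) (4,1) (4,3) (4,4)

Answer: 16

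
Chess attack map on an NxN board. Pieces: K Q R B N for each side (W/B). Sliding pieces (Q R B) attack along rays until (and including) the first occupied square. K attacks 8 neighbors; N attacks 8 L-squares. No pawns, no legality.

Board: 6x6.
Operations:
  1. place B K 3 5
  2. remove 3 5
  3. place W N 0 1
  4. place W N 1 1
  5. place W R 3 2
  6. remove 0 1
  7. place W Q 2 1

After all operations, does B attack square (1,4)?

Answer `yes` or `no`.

Op 1: place BK@(3,5)
Op 2: remove (3,5)
Op 3: place WN@(0,1)
Op 4: place WN@(1,1)
Op 5: place WR@(3,2)
Op 6: remove (0,1)
Op 7: place WQ@(2,1)
Per-piece attacks for B:
B attacks (1,4): no

Answer: no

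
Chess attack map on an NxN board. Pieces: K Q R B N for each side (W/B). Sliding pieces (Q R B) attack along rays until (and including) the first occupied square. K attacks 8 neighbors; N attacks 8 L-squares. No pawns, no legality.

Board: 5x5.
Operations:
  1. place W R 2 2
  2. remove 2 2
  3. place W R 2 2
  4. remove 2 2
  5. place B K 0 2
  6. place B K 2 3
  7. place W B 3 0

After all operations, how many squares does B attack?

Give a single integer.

Op 1: place WR@(2,2)
Op 2: remove (2,2)
Op 3: place WR@(2,2)
Op 4: remove (2,2)
Op 5: place BK@(0,2)
Op 6: place BK@(2,3)
Op 7: place WB@(3,0)
Per-piece attacks for B:
  BK@(0,2): attacks (0,3) (0,1) (1,2) (1,3) (1,1)
  BK@(2,3): attacks (2,4) (2,2) (3,3) (1,3) (3,4) (3,2) (1,4) (1,2)
Union (11 distinct): (0,1) (0,3) (1,1) (1,2) (1,3) (1,4) (2,2) (2,4) (3,2) (3,3) (3,4)

Answer: 11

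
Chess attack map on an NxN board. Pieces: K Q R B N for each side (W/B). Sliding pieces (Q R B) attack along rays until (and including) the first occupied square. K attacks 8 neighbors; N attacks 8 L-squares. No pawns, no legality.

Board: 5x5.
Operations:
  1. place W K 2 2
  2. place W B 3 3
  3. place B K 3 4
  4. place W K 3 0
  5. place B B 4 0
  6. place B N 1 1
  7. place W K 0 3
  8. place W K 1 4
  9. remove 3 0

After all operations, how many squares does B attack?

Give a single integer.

Op 1: place WK@(2,2)
Op 2: place WB@(3,3)
Op 3: place BK@(3,4)
Op 4: place WK@(3,0)
Op 5: place BB@(4,0)
Op 6: place BN@(1,1)
Op 7: place WK@(0,3)
Op 8: place WK@(1,4)
Op 9: remove (3,0)
Per-piece attacks for B:
  BN@(1,1): attacks (2,3) (3,2) (0,3) (3,0)
  BK@(3,4): attacks (3,3) (4,4) (2,4) (4,3) (2,3)
  BB@(4,0): attacks (3,1) (2,2) [ray(-1,1) blocked at (2,2)]
Union (10 distinct): (0,3) (2,2) (2,3) (2,4) (3,0) (3,1) (3,2) (3,3) (4,3) (4,4)

Answer: 10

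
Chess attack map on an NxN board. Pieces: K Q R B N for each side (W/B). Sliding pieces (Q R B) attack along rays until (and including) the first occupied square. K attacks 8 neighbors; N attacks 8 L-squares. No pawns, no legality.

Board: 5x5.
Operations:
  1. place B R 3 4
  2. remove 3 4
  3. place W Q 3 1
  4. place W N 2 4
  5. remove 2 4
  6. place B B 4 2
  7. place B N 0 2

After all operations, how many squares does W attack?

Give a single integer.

Answer: 14

Derivation:
Op 1: place BR@(3,4)
Op 2: remove (3,4)
Op 3: place WQ@(3,1)
Op 4: place WN@(2,4)
Op 5: remove (2,4)
Op 6: place BB@(4,2)
Op 7: place BN@(0,2)
Per-piece attacks for W:
  WQ@(3,1): attacks (3,2) (3,3) (3,4) (3,0) (4,1) (2,1) (1,1) (0,1) (4,2) (4,0) (2,2) (1,3) (0,4) (2,0) [ray(1,1) blocked at (4,2)]
Union (14 distinct): (0,1) (0,4) (1,1) (1,3) (2,0) (2,1) (2,2) (3,0) (3,2) (3,3) (3,4) (4,0) (4,1) (4,2)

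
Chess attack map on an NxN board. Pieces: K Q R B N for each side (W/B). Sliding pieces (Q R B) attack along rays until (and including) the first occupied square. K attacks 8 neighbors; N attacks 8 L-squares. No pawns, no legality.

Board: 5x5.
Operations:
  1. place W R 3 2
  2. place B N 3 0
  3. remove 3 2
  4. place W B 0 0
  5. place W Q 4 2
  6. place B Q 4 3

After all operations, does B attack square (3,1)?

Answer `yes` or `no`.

Op 1: place WR@(3,2)
Op 2: place BN@(3,0)
Op 3: remove (3,2)
Op 4: place WB@(0,0)
Op 5: place WQ@(4,2)
Op 6: place BQ@(4,3)
Per-piece attacks for B:
  BN@(3,0): attacks (4,2) (2,2) (1,1)
  BQ@(4,3): attacks (4,4) (4,2) (3,3) (2,3) (1,3) (0,3) (3,4) (3,2) (2,1) (1,0) [ray(0,-1) blocked at (4,2)]
B attacks (3,1): no

Answer: no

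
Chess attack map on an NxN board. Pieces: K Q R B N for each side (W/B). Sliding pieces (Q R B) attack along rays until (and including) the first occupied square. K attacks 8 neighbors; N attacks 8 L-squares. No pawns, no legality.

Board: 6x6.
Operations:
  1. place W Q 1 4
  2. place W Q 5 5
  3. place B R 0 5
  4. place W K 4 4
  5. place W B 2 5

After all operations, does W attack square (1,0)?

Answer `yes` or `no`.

Op 1: place WQ@(1,4)
Op 2: place WQ@(5,5)
Op 3: place BR@(0,5)
Op 4: place WK@(4,4)
Op 5: place WB@(2,5)
Per-piece attacks for W:
  WQ@(1,4): attacks (1,5) (1,3) (1,2) (1,1) (1,0) (2,4) (3,4) (4,4) (0,4) (2,5) (2,3) (3,2) (4,1) (5,0) (0,5) (0,3) [ray(1,0) blocked at (4,4); ray(1,1) blocked at (2,5); ray(-1,1) blocked at (0,5)]
  WB@(2,5): attacks (3,4) (4,3) (5,2) (1,4) [ray(-1,-1) blocked at (1,4)]
  WK@(4,4): attacks (4,5) (4,3) (5,4) (3,4) (5,5) (5,3) (3,5) (3,3)
  WQ@(5,5): attacks (5,4) (5,3) (5,2) (5,1) (5,0) (4,5) (3,5) (2,5) (4,4) [ray(-1,0) blocked at (2,5); ray(-1,-1) blocked at (4,4)]
W attacks (1,0): yes

Answer: yes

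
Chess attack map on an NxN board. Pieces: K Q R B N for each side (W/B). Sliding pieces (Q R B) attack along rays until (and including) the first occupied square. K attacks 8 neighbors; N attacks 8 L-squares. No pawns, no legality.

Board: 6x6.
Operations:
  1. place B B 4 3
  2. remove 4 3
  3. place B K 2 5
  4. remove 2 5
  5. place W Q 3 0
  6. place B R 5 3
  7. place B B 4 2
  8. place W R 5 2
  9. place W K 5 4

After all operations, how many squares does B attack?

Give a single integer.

Op 1: place BB@(4,3)
Op 2: remove (4,3)
Op 3: place BK@(2,5)
Op 4: remove (2,5)
Op 5: place WQ@(3,0)
Op 6: place BR@(5,3)
Op 7: place BB@(4,2)
Op 8: place WR@(5,2)
Op 9: place WK@(5,4)
Per-piece attacks for B:
  BB@(4,2): attacks (5,3) (5,1) (3,3) (2,4) (1,5) (3,1) (2,0) [ray(1,1) blocked at (5,3)]
  BR@(5,3): attacks (5,4) (5,2) (4,3) (3,3) (2,3) (1,3) (0,3) [ray(0,1) blocked at (5,4); ray(0,-1) blocked at (5,2)]
Union (13 distinct): (0,3) (1,3) (1,5) (2,0) (2,3) (2,4) (3,1) (3,3) (4,3) (5,1) (5,2) (5,3) (5,4)

Answer: 13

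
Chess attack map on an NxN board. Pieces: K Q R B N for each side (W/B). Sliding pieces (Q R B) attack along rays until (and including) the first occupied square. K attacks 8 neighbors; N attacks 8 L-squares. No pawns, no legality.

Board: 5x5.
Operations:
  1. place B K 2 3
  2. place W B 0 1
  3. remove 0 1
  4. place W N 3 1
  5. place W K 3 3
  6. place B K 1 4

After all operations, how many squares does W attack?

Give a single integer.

Answer: 10

Derivation:
Op 1: place BK@(2,3)
Op 2: place WB@(0,1)
Op 3: remove (0,1)
Op 4: place WN@(3,1)
Op 5: place WK@(3,3)
Op 6: place BK@(1,4)
Per-piece attacks for W:
  WN@(3,1): attacks (4,3) (2,3) (1,2) (1,0)
  WK@(3,3): attacks (3,4) (3,2) (4,3) (2,3) (4,4) (4,2) (2,4) (2,2)
Union (10 distinct): (1,0) (1,2) (2,2) (2,3) (2,4) (3,2) (3,4) (4,2) (4,3) (4,4)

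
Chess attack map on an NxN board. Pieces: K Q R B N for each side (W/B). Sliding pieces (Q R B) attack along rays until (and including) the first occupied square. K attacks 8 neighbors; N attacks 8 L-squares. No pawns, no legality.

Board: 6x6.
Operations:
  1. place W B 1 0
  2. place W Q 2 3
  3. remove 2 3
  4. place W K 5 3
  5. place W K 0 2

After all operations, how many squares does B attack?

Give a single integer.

Op 1: place WB@(1,0)
Op 2: place WQ@(2,3)
Op 3: remove (2,3)
Op 4: place WK@(5,3)
Op 5: place WK@(0,2)
Per-piece attacks for B:
Union (0 distinct): (none)

Answer: 0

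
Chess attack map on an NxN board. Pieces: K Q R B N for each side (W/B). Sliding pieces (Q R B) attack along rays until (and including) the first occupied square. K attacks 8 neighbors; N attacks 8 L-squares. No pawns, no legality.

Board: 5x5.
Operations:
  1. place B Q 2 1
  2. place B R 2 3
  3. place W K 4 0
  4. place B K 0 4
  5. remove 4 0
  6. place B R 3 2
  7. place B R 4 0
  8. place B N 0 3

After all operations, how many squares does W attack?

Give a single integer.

Op 1: place BQ@(2,1)
Op 2: place BR@(2,3)
Op 3: place WK@(4,0)
Op 4: place BK@(0,4)
Op 5: remove (4,0)
Op 6: place BR@(3,2)
Op 7: place BR@(4,0)
Op 8: place BN@(0,3)
Per-piece attacks for W:
Union (0 distinct): (none)

Answer: 0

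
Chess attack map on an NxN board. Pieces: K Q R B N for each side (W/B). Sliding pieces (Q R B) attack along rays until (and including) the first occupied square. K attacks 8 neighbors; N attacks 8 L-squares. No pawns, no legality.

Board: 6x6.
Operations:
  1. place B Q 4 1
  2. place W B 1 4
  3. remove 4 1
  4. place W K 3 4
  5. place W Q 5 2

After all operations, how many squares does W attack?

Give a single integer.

Op 1: place BQ@(4,1)
Op 2: place WB@(1,4)
Op 3: remove (4,1)
Op 4: place WK@(3,4)
Op 5: place WQ@(5,2)
Per-piece attacks for W:
  WB@(1,4): attacks (2,5) (2,3) (3,2) (4,1) (5,0) (0,5) (0,3)
  WK@(3,4): attacks (3,5) (3,3) (4,4) (2,4) (4,5) (4,3) (2,5) (2,3)
  WQ@(5,2): attacks (5,3) (5,4) (5,5) (5,1) (5,0) (4,2) (3,2) (2,2) (1,2) (0,2) (4,3) (3,4) (4,1) (3,0) [ray(-1,1) blocked at (3,4)]
Union (23 distinct): (0,2) (0,3) (0,5) (1,2) (2,2) (2,3) (2,4) (2,5) (3,0) (3,2) (3,3) (3,4) (3,5) (4,1) (4,2) (4,3) (4,4) (4,5) (5,0) (5,1) (5,3) (5,4) (5,5)

Answer: 23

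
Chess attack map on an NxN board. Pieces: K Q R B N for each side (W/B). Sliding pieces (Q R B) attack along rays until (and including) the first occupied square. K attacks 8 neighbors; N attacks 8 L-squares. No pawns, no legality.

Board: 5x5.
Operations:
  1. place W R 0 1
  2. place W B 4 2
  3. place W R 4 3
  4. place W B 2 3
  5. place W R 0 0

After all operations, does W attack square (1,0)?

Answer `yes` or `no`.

Answer: yes

Derivation:
Op 1: place WR@(0,1)
Op 2: place WB@(4,2)
Op 3: place WR@(4,3)
Op 4: place WB@(2,3)
Op 5: place WR@(0,0)
Per-piece attacks for W:
  WR@(0,0): attacks (0,1) (1,0) (2,0) (3,0) (4,0) [ray(0,1) blocked at (0,1)]
  WR@(0,1): attacks (0,2) (0,3) (0,4) (0,0) (1,1) (2,1) (3,1) (4,1) [ray(0,-1) blocked at (0,0)]
  WB@(2,3): attacks (3,4) (3,2) (4,1) (1,4) (1,2) (0,1) [ray(-1,-1) blocked at (0,1)]
  WB@(4,2): attacks (3,3) (2,4) (3,1) (2,0)
  WR@(4,3): attacks (4,4) (4,2) (3,3) (2,3) [ray(0,-1) blocked at (4,2); ray(-1,0) blocked at (2,3)]
W attacks (1,0): yes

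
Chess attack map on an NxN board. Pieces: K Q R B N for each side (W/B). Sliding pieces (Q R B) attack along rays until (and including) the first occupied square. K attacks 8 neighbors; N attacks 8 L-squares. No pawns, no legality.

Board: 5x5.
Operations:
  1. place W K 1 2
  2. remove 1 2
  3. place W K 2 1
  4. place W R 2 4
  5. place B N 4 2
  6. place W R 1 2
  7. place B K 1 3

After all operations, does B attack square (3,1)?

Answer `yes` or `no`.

Op 1: place WK@(1,2)
Op 2: remove (1,2)
Op 3: place WK@(2,1)
Op 4: place WR@(2,4)
Op 5: place BN@(4,2)
Op 6: place WR@(1,2)
Op 7: place BK@(1,3)
Per-piece attacks for B:
  BK@(1,3): attacks (1,4) (1,2) (2,3) (0,3) (2,4) (2,2) (0,4) (0,2)
  BN@(4,2): attacks (3,4) (2,3) (3,0) (2,1)
B attacks (3,1): no

Answer: no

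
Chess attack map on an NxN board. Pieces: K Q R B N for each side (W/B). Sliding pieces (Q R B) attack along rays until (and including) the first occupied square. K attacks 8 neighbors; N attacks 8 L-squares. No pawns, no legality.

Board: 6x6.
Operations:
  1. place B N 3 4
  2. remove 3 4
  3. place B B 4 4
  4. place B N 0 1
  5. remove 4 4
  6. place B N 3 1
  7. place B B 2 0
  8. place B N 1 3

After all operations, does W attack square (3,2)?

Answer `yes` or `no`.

Answer: no

Derivation:
Op 1: place BN@(3,4)
Op 2: remove (3,4)
Op 3: place BB@(4,4)
Op 4: place BN@(0,1)
Op 5: remove (4,4)
Op 6: place BN@(3,1)
Op 7: place BB@(2,0)
Op 8: place BN@(1,3)
Per-piece attacks for W:
W attacks (3,2): no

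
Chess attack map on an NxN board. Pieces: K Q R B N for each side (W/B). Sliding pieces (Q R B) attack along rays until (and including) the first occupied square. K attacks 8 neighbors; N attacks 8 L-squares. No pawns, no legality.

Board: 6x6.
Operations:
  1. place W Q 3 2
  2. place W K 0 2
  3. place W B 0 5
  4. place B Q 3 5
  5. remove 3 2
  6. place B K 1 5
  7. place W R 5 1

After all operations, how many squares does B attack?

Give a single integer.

Op 1: place WQ@(3,2)
Op 2: place WK@(0,2)
Op 3: place WB@(0,5)
Op 4: place BQ@(3,5)
Op 5: remove (3,2)
Op 6: place BK@(1,5)
Op 7: place WR@(5,1)
Per-piece attacks for B:
  BK@(1,5): attacks (1,4) (2,5) (0,5) (2,4) (0,4)
  BQ@(3,5): attacks (3,4) (3,3) (3,2) (3,1) (3,0) (4,5) (5,5) (2,5) (1,5) (4,4) (5,3) (2,4) (1,3) (0,2) [ray(-1,0) blocked at (1,5); ray(-1,-1) blocked at (0,2)]
Union (17 distinct): (0,2) (0,4) (0,5) (1,3) (1,4) (1,5) (2,4) (2,5) (3,0) (3,1) (3,2) (3,3) (3,4) (4,4) (4,5) (5,3) (5,5)

Answer: 17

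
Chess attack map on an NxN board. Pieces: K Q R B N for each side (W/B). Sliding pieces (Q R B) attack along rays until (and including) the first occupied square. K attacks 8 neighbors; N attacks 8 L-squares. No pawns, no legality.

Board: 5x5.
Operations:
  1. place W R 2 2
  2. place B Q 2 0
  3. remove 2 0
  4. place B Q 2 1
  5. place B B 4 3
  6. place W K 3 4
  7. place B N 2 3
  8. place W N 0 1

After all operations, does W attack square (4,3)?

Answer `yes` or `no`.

Answer: yes

Derivation:
Op 1: place WR@(2,2)
Op 2: place BQ@(2,0)
Op 3: remove (2,0)
Op 4: place BQ@(2,1)
Op 5: place BB@(4,3)
Op 6: place WK@(3,4)
Op 7: place BN@(2,3)
Op 8: place WN@(0,1)
Per-piece attacks for W:
  WN@(0,1): attacks (1,3) (2,2) (2,0)
  WR@(2,2): attacks (2,3) (2,1) (3,2) (4,2) (1,2) (0,2) [ray(0,1) blocked at (2,3); ray(0,-1) blocked at (2,1)]
  WK@(3,4): attacks (3,3) (4,4) (2,4) (4,3) (2,3)
W attacks (4,3): yes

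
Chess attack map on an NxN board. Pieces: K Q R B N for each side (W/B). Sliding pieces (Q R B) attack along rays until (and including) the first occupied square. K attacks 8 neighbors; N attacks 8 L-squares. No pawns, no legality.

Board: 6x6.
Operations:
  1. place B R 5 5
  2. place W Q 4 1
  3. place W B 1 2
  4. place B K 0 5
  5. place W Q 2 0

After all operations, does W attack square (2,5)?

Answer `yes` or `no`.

Answer: yes

Derivation:
Op 1: place BR@(5,5)
Op 2: place WQ@(4,1)
Op 3: place WB@(1,2)
Op 4: place BK@(0,5)
Op 5: place WQ@(2,0)
Per-piece attacks for W:
  WB@(1,2): attacks (2,3) (3,4) (4,5) (2,1) (3,0) (0,3) (0,1)
  WQ@(2,0): attacks (2,1) (2,2) (2,3) (2,4) (2,5) (3,0) (4,0) (5,0) (1,0) (0,0) (3,1) (4,2) (5,3) (1,1) (0,2)
  WQ@(4,1): attacks (4,2) (4,3) (4,4) (4,5) (4,0) (5,1) (3,1) (2,1) (1,1) (0,1) (5,2) (5,0) (3,2) (2,3) (1,4) (0,5) (3,0) [ray(-1,1) blocked at (0,5)]
W attacks (2,5): yes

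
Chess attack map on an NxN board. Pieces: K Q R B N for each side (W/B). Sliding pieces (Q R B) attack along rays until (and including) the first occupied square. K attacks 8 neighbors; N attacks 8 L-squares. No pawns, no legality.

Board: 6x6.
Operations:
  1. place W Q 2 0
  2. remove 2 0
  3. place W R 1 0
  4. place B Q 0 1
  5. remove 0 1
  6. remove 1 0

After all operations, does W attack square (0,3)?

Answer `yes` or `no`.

Answer: no

Derivation:
Op 1: place WQ@(2,0)
Op 2: remove (2,0)
Op 3: place WR@(1,0)
Op 4: place BQ@(0,1)
Op 5: remove (0,1)
Op 6: remove (1,0)
Per-piece attacks for W:
W attacks (0,3): no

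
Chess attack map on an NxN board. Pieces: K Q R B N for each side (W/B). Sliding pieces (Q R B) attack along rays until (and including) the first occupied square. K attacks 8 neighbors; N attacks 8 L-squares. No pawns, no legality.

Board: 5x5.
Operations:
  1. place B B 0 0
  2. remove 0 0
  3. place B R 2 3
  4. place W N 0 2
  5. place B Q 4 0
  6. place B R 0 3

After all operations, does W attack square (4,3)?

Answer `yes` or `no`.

Answer: no

Derivation:
Op 1: place BB@(0,0)
Op 2: remove (0,0)
Op 3: place BR@(2,3)
Op 4: place WN@(0,2)
Op 5: place BQ@(4,0)
Op 6: place BR@(0,3)
Per-piece attacks for W:
  WN@(0,2): attacks (1,4) (2,3) (1,0) (2,1)
W attacks (4,3): no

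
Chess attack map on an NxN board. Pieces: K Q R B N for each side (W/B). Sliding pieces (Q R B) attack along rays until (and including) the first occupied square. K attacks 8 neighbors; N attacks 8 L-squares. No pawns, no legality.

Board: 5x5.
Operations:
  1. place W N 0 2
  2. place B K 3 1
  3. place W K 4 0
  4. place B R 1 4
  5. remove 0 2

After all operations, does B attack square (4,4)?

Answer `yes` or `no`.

Op 1: place WN@(0,2)
Op 2: place BK@(3,1)
Op 3: place WK@(4,0)
Op 4: place BR@(1,4)
Op 5: remove (0,2)
Per-piece attacks for B:
  BR@(1,4): attacks (1,3) (1,2) (1,1) (1,0) (2,4) (3,4) (4,4) (0,4)
  BK@(3,1): attacks (3,2) (3,0) (4,1) (2,1) (4,2) (4,0) (2,2) (2,0)
B attacks (4,4): yes

Answer: yes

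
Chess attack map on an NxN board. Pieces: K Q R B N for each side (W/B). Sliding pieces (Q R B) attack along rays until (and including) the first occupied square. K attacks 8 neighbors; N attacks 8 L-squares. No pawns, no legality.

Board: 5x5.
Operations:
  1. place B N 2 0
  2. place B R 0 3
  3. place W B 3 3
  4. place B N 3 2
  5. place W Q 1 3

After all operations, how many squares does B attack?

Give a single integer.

Answer: 13

Derivation:
Op 1: place BN@(2,0)
Op 2: place BR@(0,3)
Op 3: place WB@(3,3)
Op 4: place BN@(3,2)
Op 5: place WQ@(1,3)
Per-piece attacks for B:
  BR@(0,3): attacks (0,4) (0,2) (0,1) (0,0) (1,3) [ray(1,0) blocked at (1,3)]
  BN@(2,0): attacks (3,2) (4,1) (1,2) (0,1)
  BN@(3,2): attacks (4,4) (2,4) (1,3) (4,0) (2,0) (1,1)
Union (13 distinct): (0,0) (0,1) (0,2) (0,4) (1,1) (1,2) (1,3) (2,0) (2,4) (3,2) (4,0) (4,1) (4,4)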